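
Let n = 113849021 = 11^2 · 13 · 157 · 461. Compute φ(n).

94723200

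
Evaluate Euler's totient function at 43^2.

1806

φ(43^2) = 43^2 − 43^1 = 1849 − 43 = 1806.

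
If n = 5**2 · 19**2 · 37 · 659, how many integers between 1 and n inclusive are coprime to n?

162025920

φ(5^2) = 5^1·(5−1) = 5·4 = 20.
φ(19^2) = 19^2 − 19^1 = 361 − 19 = 342.
φ(37) = 37 − 1 = 36.
φ(659) = 659 − 1 = 658.
Multiply: 20 · 342 · 36 · 658 = 162025920.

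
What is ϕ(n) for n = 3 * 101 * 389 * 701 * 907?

49213920000

φ(3) = 3 − 1 = 2.
φ(101) = 101 − 1 = 100.
φ(389) = 389 − 1 = 388.
φ(701) = 701 − 1 = 700.
φ(907) = 907 − 1 = 906.
φ(74940663669) = 2 × 100 × 388 × 700 × 906 = 49213920000.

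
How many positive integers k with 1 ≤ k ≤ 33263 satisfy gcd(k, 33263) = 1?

Prime factorization: 33263 = 29 · 31 · 37.
φ(29) = 29 − 1 = 28.
φ(31) = 31 − 1 = 30.
φ(37) = 37 − 1 = 36.
φ(33263) = 28 × 30 × 36 = 30240.

30240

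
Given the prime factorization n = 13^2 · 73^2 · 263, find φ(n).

214823232

φ(236858063) = 236858063 · (1 − 1/13) · (1 − 1/73) · (1 − 1/263)
       = 236858063 · 226368/249587 = 214823232.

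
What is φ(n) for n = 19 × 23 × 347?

137016

φ(151639) = 151639 · (1 − 1/19) · (1 − 1/23) · (1 − 1/347)
       = 151639 · 137016/151639 = 137016.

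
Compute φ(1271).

Factor 1271: 1271 = 31 · 41.
φ(31) = 31 − 1 = 30.
φ(41) = 41 − 1 = 40.
φ(1271) = 30 × 40 = 1200.

1200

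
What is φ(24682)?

10080

Factor 24682: 24682 = 2 · 7 · 41 · 43.
φ(24682) = 24682 · (1 − 1/2) · (1 − 1/7) · (1 − 1/41) · (1 − 1/43)
       = 24682 · 10080/24682 = 10080.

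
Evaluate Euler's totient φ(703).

648

First factor: 703 = 19 * 37.
φ(19) = 19 − 1 = 18.
φ(37) = 37 − 1 = 36.
Multiply: 18 · 36 = 648.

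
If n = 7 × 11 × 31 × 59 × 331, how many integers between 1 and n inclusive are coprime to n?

34452000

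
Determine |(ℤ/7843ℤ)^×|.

6600

Prime factorization: 7843 = 11 × 23 × 31.
φ(7843) = 7843 · (1 − 1/11) · (1 − 1/23) · (1 − 1/31)
       = 7843 · 6600/7843 = 6600.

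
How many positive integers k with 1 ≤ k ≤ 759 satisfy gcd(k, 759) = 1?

440

Factor 759: 759 = 3 · 11 · 23.
φ(759) = 759 · (1 − 1/3) · (1 − 1/11) · (1 − 1/23)
       = 759 · 440/759 = 440.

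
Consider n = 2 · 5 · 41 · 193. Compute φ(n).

φ(79130) = 79130 · (1 − 1/2) · (1 − 1/5) · (1 − 1/41) · (1 − 1/193)
       = 79130 · 30720/79130 = 30720.

30720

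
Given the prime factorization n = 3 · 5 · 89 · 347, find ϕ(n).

φ(3) = 3 − 1 = 2.
φ(5) = 5 − 1 = 4.
φ(89) = 89 − 1 = 88.
φ(347) = 347 − 1 = 346.
Since φ is multiplicative, φ(463245) = 2 · 4 · 88 · 346 = 243584.

243584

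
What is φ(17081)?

17081 = 19 × 29 × 31.
φ(17081) = 17081 · (1 − 1/19) · (1 − 1/29) · (1 − 1/31)
       = 17081 · 15120/17081 = 15120.

15120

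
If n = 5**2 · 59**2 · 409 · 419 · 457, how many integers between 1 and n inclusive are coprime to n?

5322446300160

φ(6815497502675) = 6815497502675 · (1 − 1/5) · (1 − 1/59) · (1 − 1/409) · (1 − 1/419) · (1 − 1/457)
       = 6815497502675 · 18042190848/23103381365 = 5322446300160.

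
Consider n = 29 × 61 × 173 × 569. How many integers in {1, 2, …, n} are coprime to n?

φ(29) = 29 − 1 = 28.
φ(61) = 61 − 1 = 60.
φ(173) = 173 − 1 = 172.
φ(569) = 569 − 1 = 568.
Since φ is multiplicative, φ(174135053) = 28 · 60 · 172 · 568 = 164129280.

164129280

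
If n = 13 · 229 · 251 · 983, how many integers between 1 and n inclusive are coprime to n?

671688000

φ(13) = 13 − 1 = 12.
φ(229) = 229 − 1 = 228.
φ(251) = 251 − 1 = 250.
φ(983) = 983 − 1 = 982.
Multiply: 12 · 228 · 250 · 982 = 671688000.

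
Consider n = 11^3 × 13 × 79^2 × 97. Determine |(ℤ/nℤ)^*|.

8589335040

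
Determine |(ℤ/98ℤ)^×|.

Factor 98: 98 = 2 * 7^2.
φ(98) = 98 · (1 − 1/2) · (1 − 1/7)
       = 98 · 6/14 = 42.

42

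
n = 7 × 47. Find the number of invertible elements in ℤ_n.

276

φ(7) = 7 − 1 = 6.
φ(47) = 47 − 1 = 46.
Since φ is multiplicative, φ(329) = 6 · 46 = 276.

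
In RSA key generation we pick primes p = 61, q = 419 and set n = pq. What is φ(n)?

25080

φ(25559) = 25559 · (1 − 1/61) · (1 − 1/419)
       = 25559 · 25080/25559 = 25080.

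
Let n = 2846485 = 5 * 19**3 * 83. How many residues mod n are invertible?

2131344

φ(2846485) = 2846485 · (1 − 1/5) · (1 − 1/19) · (1 − 1/83)
       = 2846485 · 5904/7885 = 2131344.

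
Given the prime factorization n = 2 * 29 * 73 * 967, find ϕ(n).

φ(2) = 2 − 1 = 1.
φ(29) = 29 − 1 = 28.
φ(73) = 73 − 1 = 72.
φ(967) = 967 − 1 = 966.
φ(4094278) = 1 × 28 × 72 × 966 = 1947456.

1947456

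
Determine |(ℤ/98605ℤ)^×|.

98605 = 5 · 13 · 37 · 41.
φ(98605) = 98605 · (1 − 1/5) · (1 − 1/13) · (1 − 1/37) · (1 − 1/41)
       = 98605 · 69120/98605 = 69120.

69120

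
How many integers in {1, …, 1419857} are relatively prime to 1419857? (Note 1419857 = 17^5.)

φ(1419857) = 1419857 · (1 − 1/17)
       = 1419857 · 16/17 = 1336336.

1336336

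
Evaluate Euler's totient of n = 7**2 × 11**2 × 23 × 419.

42485520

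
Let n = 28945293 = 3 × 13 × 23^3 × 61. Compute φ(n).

16758720

φ(3) = 3 − 1 = 2.
φ(13) = 13 − 1 = 12.
φ(23^3) = 23^2·(23−1) = 529·22 = 11638.
φ(61) = 61 − 1 = 60.
Multiply: 2 · 12 · 11638 · 60 = 16758720.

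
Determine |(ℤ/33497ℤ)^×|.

Factor 33497: 33497 = 19 * 41 * 43.
φ(33497) = 33497 · (1 − 1/19) · (1 − 1/41) · (1 − 1/43)
       = 33497 · 30240/33497 = 30240.

30240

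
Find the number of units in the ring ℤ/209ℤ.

180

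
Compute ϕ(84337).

Factor 84337: 84337 = 11^2 * 17 * 41.
φ(11^2) = 11^2 − 11^1 = 121 − 11 = 110.
φ(17) = 17 − 1 = 16.
φ(41) = 41 − 1 = 40.
Since φ is multiplicative, φ(84337) = 110 · 16 · 40 = 70400.

70400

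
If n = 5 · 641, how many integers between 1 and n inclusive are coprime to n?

2560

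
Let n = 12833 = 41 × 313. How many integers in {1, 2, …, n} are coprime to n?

φ(12833) = 12833 · (1 − 1/41) · (1 − 1/313)
       = 12833 · 12480/12833 = 12480.

12480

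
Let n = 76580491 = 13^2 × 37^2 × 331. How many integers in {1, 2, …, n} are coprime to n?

68571360

φ(76580491) = 76580491 · (1 − 1/13) · (1 − 1/37) · (1 − 1/331)
       = 76580491 · 142560/159211 = 68571360.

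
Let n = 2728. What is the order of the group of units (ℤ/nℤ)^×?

Factor 2728: 2728 = 2^3 * 11 * 31.
φ(2728) = 2728 · (1 − 1/2) · (1 − 1/11) · (1 − 1/31)
       = 2728 · 300/682 = 1200.

1200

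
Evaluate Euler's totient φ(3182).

1512

Prime factorization: 3182 = 2 · 37 · 43.
φ(2) = 2 − 1 = 1.
φ(37) = 37 − 1 = 36.
φ(43) = 43 − 1 = 42.
Multiply: 1 · 36 · 42 = 1512.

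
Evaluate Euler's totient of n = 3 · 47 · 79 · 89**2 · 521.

29225264640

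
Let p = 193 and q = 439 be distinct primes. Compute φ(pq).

φ(pq) = (p−1)(q−1) = 192 · 438 = 84096.

84096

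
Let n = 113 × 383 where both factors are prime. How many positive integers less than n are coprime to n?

φ(pq) = (p−1)(q−1) = 112 · 382 = 42784.

42784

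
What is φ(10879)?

9240

Prime factorization: 10879 = 11 × 23 × 43.
φ(11) = 11 − 1 = 10.
φ(23) = 23 − 1 = 22.
φ(43) = 43 − 1 = 42.
Multiply: 10 · 22 · 42 = 9240.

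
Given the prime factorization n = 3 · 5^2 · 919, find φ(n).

36720

φ(68925) = 68925 · (1 − 1/3) · (1 − 1/5) · (1 − 1/919)
       = 68925 · 7344/13785 = 36720.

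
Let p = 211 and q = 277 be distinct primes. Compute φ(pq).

57960

φ(58447) = 58447 · (1 − 1/211) · (1 − 1/277)
       = 58447 · 57960/58447 = 57960.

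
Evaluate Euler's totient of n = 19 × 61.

1080

φ(1159) = 1159 · (1 − 1/19) · (1 − 1/61)
       = 1159 · 1080/1159 = 1080.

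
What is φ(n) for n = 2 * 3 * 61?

120

φ(2) = 2 − 1 = 1.
φ(3) = 3 − 1 = 2.
φ(61) = 61 − 1 = 60.
Multiply: 1 · 2 · 60 = 120.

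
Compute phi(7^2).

42

φ(49) = 49 · (1 − 1/7)
       = 49 · 6/7 = 42.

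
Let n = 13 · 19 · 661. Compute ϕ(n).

φ(13) = 13 − 1 = 12.
φ(19) = 19 − 1 = 18.
φ(661) = 661 − 1 = 660.
Multiply: 12 · 18 · 660 = 142560.

142560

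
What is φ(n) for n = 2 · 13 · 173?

2064

φ(4498) = 4498 · (1 − 1/2) · (1 − 1/13) · (1 − 1/173)
       = 4498 · 2064/4498 = 2064.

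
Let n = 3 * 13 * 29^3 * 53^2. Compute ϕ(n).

φ(2671839339) = 2671839339 · (1 − 1/3) · (1 − 1/13) · (1 − 1/29) · (1 − 1/53)
       = 2671839339 · 34944/59943 = 1557558912.

1557558912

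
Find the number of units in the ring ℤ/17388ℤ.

17388 = 2^2 · 3^3 · 7 · 23.
φ(2^2) = 2^2 − 2^1 = 4 − 2 = 2.
φ(3^3) = 3^2·(3−1) = 9·2 = 18.
φ(7) = 7 − 1 = 6.
φ(23) = 23 − 1 = 22.
Since φ is multiplicative, φ(17388) = 2 · 18 · 6 · 22 = 4752.

4752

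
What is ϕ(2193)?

1344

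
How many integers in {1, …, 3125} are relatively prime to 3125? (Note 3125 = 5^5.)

2500

φ(3125) = 3125 · (1 − 1/5)
       = 3125 · 4/5 = 2500.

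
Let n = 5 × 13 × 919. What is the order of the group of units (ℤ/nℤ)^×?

44064

φ(5) = 5 − 1 = 4.
φ(13) = 13 − 1 = 12.
φ(919) = 919 − 1 = 918.
Since φ is multiplicative, φ(59735) = 4 · 12 · 918 = 44064.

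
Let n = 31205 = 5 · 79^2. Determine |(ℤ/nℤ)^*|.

24648

φ(5) = 5 − 1 = 4.
φ(79^2) = 79^1·(79−1) = 79·78 = 6162.
φ(31205) = 4 × 6162 = 24648.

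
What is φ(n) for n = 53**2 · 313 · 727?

φ(639190759) = 639190759 · (1 − 1/53) · (1 − 1/313) · (1 − 1/727)
       = 639190759 · 11778624/12060203 = 624267072.

624267072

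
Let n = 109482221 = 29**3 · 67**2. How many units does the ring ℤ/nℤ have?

104129256

φ(29^3) = 29^2·(29−1) = 841·28 = 23548.
φ(67^2) = 67^1·(67−1) = 67·66 = 4422.
Since φ is multiplicative, φ(109482221) = 23548 · 4422 = 104129256.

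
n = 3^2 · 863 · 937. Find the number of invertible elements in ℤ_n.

φ(3^2) = 3^2 − 3^1 = 9 − 3 = 6.
φ(863) = 863 − 1 = 862.
φ(937) = 937 − 1 = 936.
φ(7277679) = 6 × 862 × 936 = 4840992.

4840992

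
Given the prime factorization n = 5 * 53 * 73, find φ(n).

φ(19345) = 19345 · (1 − 1/5) · (1 − 1/53) · (1 − 1/73)
       = 19345 · 14976/19345 = 14976.

14976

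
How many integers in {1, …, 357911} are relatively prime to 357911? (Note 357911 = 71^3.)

352870

φ(357911) = 357911 · (1 − 1/71)
       = 357911 · 70/71 = 352870.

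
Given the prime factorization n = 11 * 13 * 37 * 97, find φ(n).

φ(11) = 11 − 1 = 10.
φ(13) = 13 − 1 = 12.
φ(37) = 37 − 1 = 36.
φ(97) = 97 − 1 = 96.
Multiply: 10 · 12 · 36 · 96 = 414720.

414720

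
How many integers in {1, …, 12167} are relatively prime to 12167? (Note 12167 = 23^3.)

φ(12167) = 12167 · (1 − 1/23)
       = 12167 · 22/23 = 11638.

11638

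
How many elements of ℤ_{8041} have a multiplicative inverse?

6720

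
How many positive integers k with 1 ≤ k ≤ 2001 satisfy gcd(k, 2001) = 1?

First factor: 2001 = 3 · 23 · 29.
φ(3) = 3 − 1 = 2.
φ(23) = 23 − 1 = 22.
φ(29) = 29 − 1 = 28.
φ(2001) = 2 × 22 × 28 = 1232.

1232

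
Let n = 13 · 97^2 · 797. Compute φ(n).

φ(13) = 13 − 1 = 12.
φ(97^2) = 97^2 − 97^1 = 9409 − 97 = 9312.
φ(797) = 797 − 1 = 796.
φ(97486649) = 12 × 9312 × 796 = 88948224.

88948224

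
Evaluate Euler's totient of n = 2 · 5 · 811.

φ(8110) = 8110 · (1 − 1/2) · (1 − 1/5) · (1 − 1/811)
       = 8110 · 3240/8110 = 3240.

3240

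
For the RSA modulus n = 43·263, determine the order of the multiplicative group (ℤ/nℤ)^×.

11004

φ(pq) = (p−1)(q−1) = 42 · 262 = 11004.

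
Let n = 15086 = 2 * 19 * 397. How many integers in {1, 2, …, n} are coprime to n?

7128

φ(2) = 2 − 1 = 1.
φ(19) = 19 − 1 = 18.
φ(397) = 397 − 1 = 396.
Multiply: 1 · 18 · 396 = 7128.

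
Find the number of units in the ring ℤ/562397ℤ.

470400

First factor: 562397 = 11 · 29 · 41 · 43.
φ(562397) = 562397 · (1 − 1/11) · (1 − 1/29) · (1 − 1/41) · (1 − 1/43)
       = 562397 · 470400/562397 = 470400.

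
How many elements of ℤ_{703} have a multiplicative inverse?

648

Prime factorization: 703 = 19 × 37.
φ(19) = 19 − 1 = 18.
φ(37) = 37 − 1 = 36.
Since φ is multiplicative, φ(703) = 18 · 36 = 648.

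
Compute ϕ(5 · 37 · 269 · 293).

φ(14581145) = 14581145 · (1 − 1/5) · (1 − 1/37) · (1 − 1/269) · (1 − 1/293)
       = 14581145 · 11268864/14581145 = 11268864.

11268864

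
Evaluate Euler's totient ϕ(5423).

Factor 5423: 5423 = 11 * 17 * 29.
φ(5423) = 5423 · (1 − 1/11) · (1 − 1/17) · (1 − 1/29)
       = 5423 · 4480/5423 = 4480.

4480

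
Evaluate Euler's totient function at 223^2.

φ(223^2) = 223^2 − 223^1 = 49729 − 223 = 49506.

49506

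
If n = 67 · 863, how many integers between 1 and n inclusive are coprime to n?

φ(57821) = 57821 · (1 − 1/67) · (1 − 1/863)
       = 57821 · 56892/57821 = 56892.

56892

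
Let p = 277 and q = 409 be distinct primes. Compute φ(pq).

φ(pq) = (p−1)(q−1) = 276 · 408 = 112608.

112608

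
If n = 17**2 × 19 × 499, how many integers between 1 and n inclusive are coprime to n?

2438208

φ(2740009) = 2740009 · (1 − 1/17) · (1 − 1/19) · (1 − 1/499)
       = 2740009 · 143424/161177 = 2438208.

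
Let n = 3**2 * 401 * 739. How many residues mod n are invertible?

φ(2667051) = 2667051 · (1 − 1/3) · (1 − 1/401) · (1 − 1/739)
       = 2667051 · 590400/889017 = 1771200.

1771200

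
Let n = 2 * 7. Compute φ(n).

6

φ(2) = 2 − 1 = 1.
φ(7) = 7 − 1 = 6.
Multiply: 1 · 6 = 6.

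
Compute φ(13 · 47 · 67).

φ(13) = 13 − 1 = 12.
φ(47) = 47 − 1 = 46.
φ(67) = 67 − 1 = 66.
φ(40937) = 12 × 46 × 66 = 36432.

36432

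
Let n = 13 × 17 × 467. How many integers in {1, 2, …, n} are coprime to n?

89472

φ(13) = 13 − 1 = 12.
φ(17) = 17 − 1 = 16.
φ(467) = 467 − 1 = 466.
Multiply: 12 · 16 · 466 = 89472.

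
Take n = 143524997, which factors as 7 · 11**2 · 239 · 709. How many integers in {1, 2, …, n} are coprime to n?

φ(143524997) = 143524997 · (1 − 1/7) · (1 − 1/11) · (1 − 1/239) · (1 − 1/709)
       = 143524997 · 10110240/13047727 = 111212640.

111212640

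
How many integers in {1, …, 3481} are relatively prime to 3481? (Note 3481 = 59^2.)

3422

φ(59^2) = 59^2 − 59^1 = 3481 − 59 = 3422.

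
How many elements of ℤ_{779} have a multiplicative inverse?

720

779 = 19 · 41.
φ(19) = 19 − 1 = 18.
φ(41) = 41 − 1 = 40.
φ(779) = 18 × 40 = 720.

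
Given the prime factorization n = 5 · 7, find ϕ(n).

φ(5) = 5 − 1 = 4.
φ(7) = 7 − 1 = 6.
φ(35) = 4 × 6 = 24.

24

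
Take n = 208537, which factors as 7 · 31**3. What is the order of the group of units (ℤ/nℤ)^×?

φ(7) = 7 − 1 = 6.
φ(31^3) = 31^3 − 31^2 = 29791 − 961 = 28830.
Since φ is multiplicative, φ(208537) = 6 · 28830 = 172980.

172980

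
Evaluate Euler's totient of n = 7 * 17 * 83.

7872

φ(9877) = 9877 · (1 − 1/7) · (1 − 1/17) · (1 − 1/83)
       = 9877 · 7872/9877 = 7872.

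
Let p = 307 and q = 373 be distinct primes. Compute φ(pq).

113832

φ(pq) = (p−1)(q−1) = 306 · 372 = 113832.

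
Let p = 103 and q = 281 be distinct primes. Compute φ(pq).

φ(103) = 103 − 1 = 102.
φ(281) = 281 − 1 = 280.
Multiply: 102 · 280 = 28560.

28560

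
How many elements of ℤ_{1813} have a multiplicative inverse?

1512

1813 = 7^2 * 37.
φ(1813) = 1813 · (1 − 1/7) · (1 − 1/37)
       = 1813 · 216/259 = 1512.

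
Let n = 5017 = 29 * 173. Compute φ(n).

4816

φ(29) = 29 − 1 = 28.
φ(173) = 173 − 1 = 172.
φ(5017) = 28 × 172 = 4816.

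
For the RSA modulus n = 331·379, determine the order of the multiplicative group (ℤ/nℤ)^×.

124740

φ(125449) = 125449 · (1 − 1/331) · (1 − 1/379)
       = 125449 · 124740/125449 = 124740.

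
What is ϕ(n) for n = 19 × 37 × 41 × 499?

12908160

φ(14382677) = 14382677 · (1 − 1/19) · (1 − 1/37) · (1 − 1/41) · (1 − 1/499)
       = 14382677 · 12908160/14382677 = 12908160.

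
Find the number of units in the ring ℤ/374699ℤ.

Factor 374699: 374699 = 13 × 19 × 37 × 41.
φ(374699) = 374699 · (1 − 1/13) · (1 − 1/19) · (1 − 1/37) · (1 − 1/41)
       = 374699 · 311040/374699 = 311040.

311040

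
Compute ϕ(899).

Prime factorization: 899 = 29 * 31.
φ(29) = 29 − 1 = 28.
φ(31) = 31 − 1 = 30.
φ(899) = 28 × 30 = 840.

840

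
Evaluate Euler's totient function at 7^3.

φ(7^3) = 7^3 − 7^2 = 343 − 49 = 294.

294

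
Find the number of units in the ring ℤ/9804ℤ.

3024

Factor 9804: 9804 = 2^2 · 3 · 19 · 43.
φ(9804) = 9804 · (1 − 1/2) · (1 − 1/3) · (1 − 1/19) · (1 − 1/43)
       = 9804 · 1512/4902 = 3024.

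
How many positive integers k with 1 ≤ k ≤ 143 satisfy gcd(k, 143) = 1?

120

143 = 11 × 13.
φ(143) = 143 · (1 − 1/11) · (1 − 1/13)
       = 143 · 120/143 = 120.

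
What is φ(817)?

756

Factor 817: 817 = 19 · 43.
φ(19) = 19 − 1 = 18.
φ(43) = 43 − 1 = 42.
Since φ is multiplicative, φ(817) = 18 · 42 = 756.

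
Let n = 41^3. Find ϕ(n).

67240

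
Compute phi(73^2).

φ(73^2) = 73^1·(73−1) = 73·72 = 5256.

5256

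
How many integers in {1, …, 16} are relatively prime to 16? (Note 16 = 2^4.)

8

φ(16) = 16 · (1 − 1/2)
       = 16 · 1/2 = 8.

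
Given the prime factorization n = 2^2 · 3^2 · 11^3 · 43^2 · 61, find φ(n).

1573387200

φ(5404397724) = 5404397724 · (1 − 1/2) · (1 − 1/3) · (1 − 1/11) · (1 − 1/43) · (1 − 1/61)
       = 5404397724 · 50400/173118 = 1573387200.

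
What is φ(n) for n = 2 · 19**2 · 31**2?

318060

φ(693842) = 693842 · (1 − 1/2) · (1 − 1/19) · (1 − 1/31)
       = 693842 · 540/1178 = 318060.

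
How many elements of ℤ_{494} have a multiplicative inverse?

216

Factor 494: 494 = 2 * 13 * 19.
φ(494) = 494 · (1 − 1/2) · (1 − 1/13) · (1 − 1/19)
       = 494 · 216/494 = 216.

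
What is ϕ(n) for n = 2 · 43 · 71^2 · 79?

16281720

φ(2) = 2 − 1 = 1.
φ(43) = 43 − 1 = 42.
φ(71^2) = 71^2 − 71^1 = 5041 − 71 = 4970.
φ(79) = 79 − 1 = 78.
φ(34248554) = 1 × 42 × 4970 × 78 = 16281720.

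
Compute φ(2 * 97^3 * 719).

φ(2) = 2 − 1 = 1.
φ(97^3) = 97^3 − 97^2 = 912673 − 9409 = 903264.
φ(719) = 719 − 1 = 718.
Multiply: 1 · 903264 · 718 = 648543552.

648543552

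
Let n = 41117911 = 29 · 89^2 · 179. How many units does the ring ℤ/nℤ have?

39034688

φ(41117911) = 41117911 · (1 − 1/29) · (1 − 1/89) · (1 − 1/179)
       = 41117911 · 438592/461999 = 39034688.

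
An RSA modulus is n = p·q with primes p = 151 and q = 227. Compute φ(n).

For distinct primes, φ(pq) = (p−1)(q−1) = 150 × 226 = 33900.

33900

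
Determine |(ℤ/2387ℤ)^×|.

1800

Prime factorization: 2387 = 7 × 11 × 31.
φ(7) = 7 − 1 = 6.
φ(11) = 11 − 1 = 10.
φ(31) = 31 − 1 = 30.
Since φ is multiplicative, φ(2387) = 6 · 10 · 30 = 1800.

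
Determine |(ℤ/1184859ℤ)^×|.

673920

Prime factorization: 1184859 = 3^2 × 13^2 × 19 × 41.
φ(3^2) = 3^1·(3−1) = 3·2 = 6.
φ(13^2) = 13^1·(13−1) = 13·12 = 156.
φ(19) = 19 − 1 = 18.
φ(41) = 41 − 1 = 40.
Since φ is multiplicative, φ(1184859) = 6 · 156 · 18 · 40 = 673920.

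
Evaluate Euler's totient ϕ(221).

Factor 221: 221 = 13 * 17.
φ(13) = 13 − 1 = 12.
φ(17) = 17 − 1 = 16.
Since φ is multiplicative, φ(221) = 12 · 16 = 192.

192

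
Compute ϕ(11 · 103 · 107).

φ(11) = 11 − 1 = 10.
φ(103) = 103 − 1 = 102.
φ(107) = 107 − 1 = 106.
φ(121231) = 10 × 102 × 106 = 108120.

108120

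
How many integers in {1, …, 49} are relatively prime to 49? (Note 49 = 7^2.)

φ(49) = 49 · (1 − 1/7)
       = 49 · 6/7 = 42.

42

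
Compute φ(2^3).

4

φ(8) = 8 · (1 − 1/2)
       = 8 · 1/2 = 4.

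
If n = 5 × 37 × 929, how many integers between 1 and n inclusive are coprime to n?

133632

φ(171865) = 171865 · (1 − 1/5) · (1 − 1/37) · (1 − 1/929)
       = 171865 · 133632/171865 = 133632.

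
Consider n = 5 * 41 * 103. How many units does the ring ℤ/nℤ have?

φ(21115) = 21115 · (1 − 1/5) · (1 − 1/41) · (1 − 1/103)
       = 21115 · 16320/21115 = 16320.

16320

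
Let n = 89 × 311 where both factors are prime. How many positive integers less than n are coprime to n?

27280

φ(pq) = (p−1)(q−1) = 88 · 310 = 27280.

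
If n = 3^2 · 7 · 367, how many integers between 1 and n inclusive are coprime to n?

φ(3^2) = 3^1·(3−1) = 3·2 = 6.
φ(7) = 7 − 1 = 6.
φ(367) = 367 − 1 = 366.
Multiply: 6 · 6 · 366 = 13176.

13176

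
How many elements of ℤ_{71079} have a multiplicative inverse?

42336

71079 = 3 · 19 · 29 · 43.
φ(3) = 3 − 1 = 2.
φ(19) = 19 − 1 = 18.
φ(29) = 29 − 1 = 28.
φ(43) = 43 − 1 = 42.
φ(71079) = 2 × 18 × 28 × 42 = 42336.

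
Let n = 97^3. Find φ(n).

903264

φ(97^3) = 97^3 − 97^2 = 912673 − 9409 = 903264.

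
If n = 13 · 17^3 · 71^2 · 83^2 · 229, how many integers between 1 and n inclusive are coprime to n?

427939378836480

φ(13) = 13 − 1 = 12.
φ(17^3) = 17^2·(17−1) = 289·16 = 4624.
φ(71^2) = 71^1·(71−1) = 71·70 = 4970.
φ(83^2) = 83^2 − 83^1 = 6889 − 83 = 6806.
φ(229) = 229 − 1 = 228.
Since φ is multiplicative, φ(507923703801449) = 12 · 4624 · 4970 · 6806 · 228 = 427939378836480.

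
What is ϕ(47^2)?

2162

φ(2209) = 2209 · (1 − 1/47)
       = 2209 · 46/47 = 2162.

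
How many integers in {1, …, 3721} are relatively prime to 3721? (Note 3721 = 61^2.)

φ(61^2) = 61^2 − 61^1 = 3721 − 61 = 3660.

3660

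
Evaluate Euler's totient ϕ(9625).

9625 = 5**3 × 7 × 11.
φ(5^3) = 5^3 − 5^2 = 125 − 25 = 100.
φ(7) = 7 − 1 = 6.
φ(11) = 11 − 1 = 10.
Since φ is multiplicative, φ(9625) = 100 · 6 · 10 = 6000.

6000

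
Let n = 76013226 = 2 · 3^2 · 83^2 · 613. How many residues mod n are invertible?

24991632

φ(2) = 2 − 1 = 1.
φ(3^2) = 3^1·(3−1) = 3·2 = 6.
φ(83^2) = 83^1·(83−1) = 83·82 = 6806.
φ(613) = 613 − 1 = 612.
Multiply: 1 · 6 · 6806 · 612 = 24991632.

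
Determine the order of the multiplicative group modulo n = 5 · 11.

φ(5) = 5 − 1 = 4.
φ(11) = 11 − 1 = 10.
φ(55) = 4 × 10 = 40.

40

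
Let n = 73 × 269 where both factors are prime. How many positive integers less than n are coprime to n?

19296

φ(n) = (p − 1)(q − 1) = (73−1)(269−1) = 72·268 = 19296.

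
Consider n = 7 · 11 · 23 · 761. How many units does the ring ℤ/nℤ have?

1003200

φ(1347731) = 1347731 · (1 − 1/7) · (1 − 1/11) · (1 − 1/23) · (1 − 1/761)
       = 1347731 · 1003200/1347731 = 1003200.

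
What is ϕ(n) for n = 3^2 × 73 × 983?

φ(3^2) = 3^1·(3−1) = 3·2 = 6.
φ(73) = 73 − 1 = 72.
φ(983) = 983 − 1 = 982.
Since φ is multiplicative, φ(645831) = 6 · 72 · 982 = 424224.

424224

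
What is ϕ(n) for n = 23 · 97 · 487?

1026432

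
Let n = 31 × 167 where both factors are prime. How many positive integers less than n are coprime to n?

4980

For distinct primes, φ(pq) = (p−1)(q−1) = 30 × 166 = 4980.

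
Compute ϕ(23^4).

φ(23^4) = 23^4 − 23^3 = 279841 − 12167 = 267674.

267674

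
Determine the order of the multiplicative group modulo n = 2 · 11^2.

110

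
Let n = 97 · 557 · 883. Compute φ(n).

47077632

φ(47707607) = 47707607 · (1 − 1/97) · (1 − 1/557) · (1 − 1/883)
       = 47707607 · 47077632/47707607 = 47077632.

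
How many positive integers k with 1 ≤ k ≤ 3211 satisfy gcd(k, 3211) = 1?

2808

Factor 3211: 3211 = 13**2 × 19.
φ(13^2) = 13^2 − 13^1 = 169 − 13 = 156.
φ(19) = 19 − 1 = 18.
φ(3211) = 156 × 18 = 2808.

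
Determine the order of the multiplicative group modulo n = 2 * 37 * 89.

3168

φ(6586) = 6586 · (1 − 1/2) · (1 − 1/37) · (1 − 1/89)
       = 6586 · 3168/6586 = 3168.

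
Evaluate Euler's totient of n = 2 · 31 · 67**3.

φ(2) = 2 − 1 = 1.
φ(31) = 31 − 1 = 30.
φ(67^3) = 67^3 − 67^2 = 300763 − 4489 = 296274.
Since φ is multiplicative, φ(18647306) = 1 · 30 · 296274 = 8888220.

8888220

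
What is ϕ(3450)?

880

3450 = 2 × 3 × 5**2 × 23.
φ(2) = 2 − 1 = 1.
φ(3) = 3 − 1 = 2.
φ(5^2) = 5^1·(5−1) = 5·4 = 20.
φ(23) = 23 − 1 = 22.
φ(3450) = 1 × 2 × 20 × 22 = 880.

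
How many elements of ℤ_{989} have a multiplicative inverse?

989 = 23 · 43.
φ(23) = 23 − 1 = 22.
φ(43) = 43 − 1 = 42.
Since φ is multiplicative, φ(989) = 22 · 42 = 924.

924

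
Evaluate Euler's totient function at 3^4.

φ(3^4) = 3^4 − 3^3 = 81 − 27 = 54.

54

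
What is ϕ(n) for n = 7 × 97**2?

φ(7) = 7 − 1 = 6.
φ(97^2) = 97^2 − 97^1 = 9409 − 97 = 9312.
φ(65863) = 6 × 9312 = 55872.

55872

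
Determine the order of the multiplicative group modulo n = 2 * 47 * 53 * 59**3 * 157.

φ(160642113946) = 160642113946 · (1 − 1/2) · (1 − 1/47) · (1 − 1/53) · (1 − 1/59) · (1 − 1/157)
       = 160642113946 · 21642816/46148266 = 75338642496.

75338642496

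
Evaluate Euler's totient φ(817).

Prime factorization: 817 = 19 * 43.
φ(817) = 817 · (1 − 1/19) · (1 − 1/43)
       = 817 · 756/817 = 756.

756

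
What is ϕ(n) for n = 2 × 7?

φ(14) = 14 · (1 − 1/2) · (1 − 1/7)
       = 14 · 6/14 = 6.

6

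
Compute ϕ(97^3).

903264

φ(97^3) = 97^2·(97−1) = 9409·96 = 903264.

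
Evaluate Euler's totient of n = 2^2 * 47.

92

φ(188) = 188 · (1 − 1/2) · (1 − 1/47)
       = 188 · 46/94 = 92.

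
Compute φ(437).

Factor 437: 437 = 19 * 23.
φ(437) = 437 · (1 − 1/19) · (1 − 1/23)
       = 437 · 396/437 = 396.

396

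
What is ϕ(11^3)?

φ(1331) = 1331 · (1 − 1/11)
       = 1331 · 10/11 = 1210.

1210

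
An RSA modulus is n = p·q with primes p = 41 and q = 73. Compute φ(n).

For distinct primes, φ(pq) = (p−1)(q−1) = 40 × 72 = 2880.

2880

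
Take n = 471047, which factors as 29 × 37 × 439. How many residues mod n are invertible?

441504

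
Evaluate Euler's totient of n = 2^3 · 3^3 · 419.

30096

φ(2^3) = 2^2·(2−1) = 4·1 = 4.
φ(3^3) = 3^2·(3−1) = 9·2 = 18.
φ(419) = 419 − 1 = 418.
Multiply: 4 · 18 · 418 = 30096.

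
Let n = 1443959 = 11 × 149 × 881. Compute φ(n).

1302400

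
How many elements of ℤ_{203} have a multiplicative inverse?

168

First factor: 203 = 7 × 29.
φ(7) = 7 − 1 = 6.
φ(29) = 29 − 1 = 28.
Multiply: 6 · 28 = 168.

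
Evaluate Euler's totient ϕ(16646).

Factor 16646: 16646 = 2 · 7 · 29 · 41.
φ(16646) = 16646 · (1 − 1/2) · (1 − 1/7) · (1 − 1/29) · (1 − 1/41)
       = 16646 · 6720/16646 = 6720.

6720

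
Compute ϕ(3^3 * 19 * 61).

φ(3^3) = 3^3 − 3^2 = 27 − 9 = 18.
φ(19) = 19 − 1 = 18.
φ(61) = 61 − 1 = 60.
Multiply: 18 · 18 · 60 = 19440.

19440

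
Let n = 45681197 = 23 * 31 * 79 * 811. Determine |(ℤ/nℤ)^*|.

41698800

φ(45681197) = 45681197 · (1 − 1/23) · (1 − 1/31) · (1 − 1/79) · (1 − 1/811)
       = 45681197 · 41698800/45681197 = 41698800.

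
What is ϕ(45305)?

30720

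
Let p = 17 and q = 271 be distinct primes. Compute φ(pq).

4320

For distinct primes, φ(pq) = (p−1)(q−1) = 16 × 270 = 4320.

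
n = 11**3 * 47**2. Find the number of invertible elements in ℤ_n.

φ(2940179) = 2940179 · (1 − 1/11) · (1 − 1/47)
       = 2940179 · 460/517 = 2616020.

2616020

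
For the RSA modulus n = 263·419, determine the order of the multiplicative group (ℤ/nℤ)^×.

φ(n) = (p − 1)(q − 1) = (263−1)(419−1) = 262·418 = 109516.

109516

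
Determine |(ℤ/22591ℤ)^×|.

Prime factorization: 22591 = 19 · 29 · 41.
φ(22591) = 22591 · (1 − 1/19) · (1 − 1/29) · (1 − 1/41)
       = 22591 · 20160/22591 = 20160.

20160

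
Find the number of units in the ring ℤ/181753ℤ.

144000

Factor 181753: 181753 = 11 × 13 × 31 × 41.
φ(11) = 11 − 1 = 10.
φ(13) = 13 − 1 = 12.
φ(31) = 31 − 1 = 30.
φ(41) = 41 − 1 = 40.
φ(181753) = 10 × 12 × 30 × 40 = 144000.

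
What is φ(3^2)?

6

φ(3^2) = 3^2 − 3^1 = 9 − 3 = 6.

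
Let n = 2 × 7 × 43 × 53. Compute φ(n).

φ(2) = 2 − 1 = 1.
φ(7) = 7 − 1 = 6.
φ(43) = 43 − 1 = 42.
φ(53) = 53 − 1 = 52.
Multiply: 1 · 6 · 42 · 52 = 13104.

13104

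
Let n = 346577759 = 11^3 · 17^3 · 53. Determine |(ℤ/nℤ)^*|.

φ(11^3) = 11^3 − 11^2 = 1331 − 121 = 1210.
φ(17^3) = 17^2·(17−1) = 289·16 = 4624.
φ(53) = 53 − 1 = 52.
Since φ is multiplicative, φ(346577759) = 1210 · 4624 · 52 = 290942080.

290942080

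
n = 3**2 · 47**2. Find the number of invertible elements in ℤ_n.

φ(19881) = 19881 · (1 − 1/3) · (1 − 1/47)
       = 19881 · 92/141 = 12972.

12972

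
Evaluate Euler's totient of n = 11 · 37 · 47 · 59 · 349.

φ(11) = 11 − 1 = 10.
φ(37) = 37 − 1 = 36.
φ(47) = 47 − 1 = 46.
φ(59) = 59 − 1 = 58.
φ(349) = 349 − 1 = 348.
φ(393885239) = 10 × 36 × 46 × 58 × 348 = 334247040.

334247040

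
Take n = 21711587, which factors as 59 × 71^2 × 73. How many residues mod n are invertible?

20754720

φ(59) = 59 − 1 = 58.
φ(71^2) = 71^1·(71−1) = 71·70 = 4970.
φ(73) = 73 − 1 = 72.
Multiply: 58 · 4970 · 72 = 20754720.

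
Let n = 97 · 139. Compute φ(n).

φ(97) = 97 − 1 = 96.
φ(139) = 139 − 1 = 138.
Multiply: 96 · 138 = 13248.

13248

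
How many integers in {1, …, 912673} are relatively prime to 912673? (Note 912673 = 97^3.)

903264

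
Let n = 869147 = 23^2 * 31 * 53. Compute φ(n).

789360

φ(869147) = 869147 · (1 − 1/23) · (1 − 1/31) · (1 − 1/53)
       = 869147 · 34320/37789 = 789360.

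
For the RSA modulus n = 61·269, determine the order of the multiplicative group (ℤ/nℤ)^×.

φ(61) = 61 − 1 = 60.
φ(269) = 269 − 1 = 268.
Multiply: 60 · 268 = 16080.

16080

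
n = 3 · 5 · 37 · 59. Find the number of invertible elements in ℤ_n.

φ(3) = 3 − 1 = 2.
φ(5) = 5 − 1 = 4.
φ(37) = 37 − 1 = 36.
φ(59) = 59 − 1 = 58.
φ(32745) = 2 × 4 × 36 × 58 = 16704.

16704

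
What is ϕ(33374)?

First factor: 33374 = 2 · 11 · 37 · 41.
φ(33374) = 33374 · (1 − 1/2) · (1 − 1/11) · (1 − 1/37) · (1 − 1/41)
       = 33374 · 14400/33374 = 14400.

14400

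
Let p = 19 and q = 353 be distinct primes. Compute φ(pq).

φ(6707) = 6707 · (1 − 1/19) · (1 − 1/353)
       = 6707 · 6336/6707 = 6336.

6336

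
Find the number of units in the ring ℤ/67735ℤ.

47520

First factor: 67735 = 5 × 19 × 23 × 31.
φ(67735) = 67735 · (1 − 1/5) · (1 − 1/19) · (1 − 1/23) · (1 − 1/31)
       = 67735 · 47520/67735 = 47520.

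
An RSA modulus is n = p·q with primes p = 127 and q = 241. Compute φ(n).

φ(30607) = 30607 · (1 − 1/127) · (1 − 1/241)
       = 30607 · 30240/30607 = 30240.

30240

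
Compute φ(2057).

Factor 2057: 2057 = 11^2 × 17.
φ(11^2) = 11^2 − 11^1 = 121 − 11 = 110.
φ(17) = 17 − 1 = 16.
Since φ is multiplicative, φ(2057) = 110 · 16 = 1760.

1760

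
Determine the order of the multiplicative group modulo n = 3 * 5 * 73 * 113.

φ(123735) = 123735 · (1 − 1/3) · (1 − 1/5) · (1 − 1/73) · (1 − 1/113)
       = 123735 · 64512/123735 = 64512.

64512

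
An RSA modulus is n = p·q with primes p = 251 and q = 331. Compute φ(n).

φ(pq) = (p−1)(q−1) = 250 · 330 = 82500.

82500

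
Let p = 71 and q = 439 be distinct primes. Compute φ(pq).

φ(pq) = (p−1)(q−1) = 70 · 438 = 30660.

30660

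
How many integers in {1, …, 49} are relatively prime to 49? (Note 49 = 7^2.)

42

φ(7^2) = 7^2 − 7^1 = 49 − 7 = 42.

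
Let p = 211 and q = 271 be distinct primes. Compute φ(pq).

φ(57181) = 57181 · (1 − 1/211) · (1 − 1/271)
       = 57181 · 56700/57181 = 56700.

56700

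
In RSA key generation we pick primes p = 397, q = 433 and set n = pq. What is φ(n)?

171072

For distinct primes, φ(pq) = (p−1)(q−1) = 396 × 432 = 171072.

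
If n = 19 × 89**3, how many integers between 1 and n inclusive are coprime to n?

12546864

φ(13394411) = 13394411 · (1 − 1/19) · (1 − 1/89)
       = 13394411 · 1584/1691 = 12546864.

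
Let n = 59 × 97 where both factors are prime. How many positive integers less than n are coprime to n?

φ(5723) = 5723 · (1 − 1/59) · (1 − 1/97)
       = 5723 · 5568/5723 = 5568.

5568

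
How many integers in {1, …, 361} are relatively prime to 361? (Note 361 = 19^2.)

φ(19^2) = 19^1·(19−1) = 19·18 = 342.

342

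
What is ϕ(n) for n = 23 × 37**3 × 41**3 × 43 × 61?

183720185510400

φ(23) = 23 − 1 = 22.
φ(37^3) = 37^2·(37−1) = 1369·36 = 49284.
φ(41^3) = 41^3 − 41^2 = 68921 − 1681 = 67240.
φ(43) = 43 − 1 = 42.
φ(61) = 61 − 1 = 60.
Multiply: 22 · 49284 · 67240 · 42 · 60 = 183720185510400.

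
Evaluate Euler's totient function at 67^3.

φ(67^3) = 67^3 − 67^2 = 300763 − 4489 = 296274.

296274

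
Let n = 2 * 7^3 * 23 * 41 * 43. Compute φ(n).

φ(2) = 2 − 1 = 1.
φ(7^3) = 7^3 − 7^2 = 343 − 49 = 294.
φ(23) = 23 − 1 = 22.
φ(41) = 41 − 1 = 40.
φ(43) = 43 − 1 = 42.
Multiply: 1 · 294 · 22 · 40 · 42 = 10866240.

10866240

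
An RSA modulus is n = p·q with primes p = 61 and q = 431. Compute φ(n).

25800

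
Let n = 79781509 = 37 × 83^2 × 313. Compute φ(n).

φ(79781509) = 79781509 · (1 − 1/37) · (1 − 1/83) · (1 − 1/313)
       = 79781509 · 921024/961223 = 76444992.

76444992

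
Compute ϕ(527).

480

First factor: 527 = 17 * 31.
φ(17) = 17 − 1 = 16.
φ(31) = 31 − 1 = 30.
φ(527) = 16 × 30 = 480.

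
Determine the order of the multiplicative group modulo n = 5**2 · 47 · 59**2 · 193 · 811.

489614284800

φ(640206461525) = 640206461525 · (1 − 1/5) · (1 − 1/47) · (1 − 1/59) · (1 − 1/193) · (1 − 1/811)
       = 640206461525 · 1659709440/2170191395 = 489614284800.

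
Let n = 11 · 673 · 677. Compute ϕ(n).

φ(11) = 11 − 1 = 10.
φ(673) = 673 − 1 = 672.
φ(677) = 677 − 1 = 676.
Multiply: 10 · 672 · 676 = 4542720.

4542720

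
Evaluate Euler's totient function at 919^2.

843642

φ(919^2) = 919^1·(919−1) = 919·918 = 843642.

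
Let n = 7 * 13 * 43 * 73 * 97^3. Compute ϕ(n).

196665864192

φ(260704129777) = 260704129777 · (1 − 1/7) · (1 − 1/13) · (1 − 1/43) · (1 − 1/73) · (1 − 1/97)
       = 260704129777 · 20901888/27707953 = 196665864192.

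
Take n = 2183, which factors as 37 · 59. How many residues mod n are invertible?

2088

φ(37) = 37 − 1 = 36.
φ(59) = 59 − 1 = 58.
φ(2183) = 36 × 58 = 2088.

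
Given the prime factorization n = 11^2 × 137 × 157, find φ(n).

2333760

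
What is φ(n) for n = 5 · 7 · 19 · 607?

261792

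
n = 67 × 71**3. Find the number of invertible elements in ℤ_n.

23289420

φ(23980037) = 23980037 · (1 − 1/67) · (1 − 1/71)
       = 23980037 · 4620/4757 = 23289420.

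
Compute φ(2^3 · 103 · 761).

φ(2^3) = 2^2·(2−1) = 4·1 = 4.
φ(103) = 103 − 1 = 102.
φ(761) = 761 − 1 = 760.
φ(627064) = 4 × 102 × 760 = 310080.

310080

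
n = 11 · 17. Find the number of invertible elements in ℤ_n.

160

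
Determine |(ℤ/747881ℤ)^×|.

645120

First factor: 747881 = 17 · 29 · 37 · 41.
φ(17) = 17 − 1 = 16.
φ(29) = 29 − 1 = 28.
φ(37) = 37 − 1 = 36.
φ(41) = 41 − 1 = 40.
φ(747881) = 16 × 28 × 36 × 40 = 645120.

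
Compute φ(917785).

633600

First factor: 917785 = 5 · 11**2 · 37 · 41.
φ(917785) = 917785 · (1 − 1/5) · (1 − 1/11) · (1 − 1/37) · (1 − 1/41)
       = 917785 · 57600/83435 = 633600.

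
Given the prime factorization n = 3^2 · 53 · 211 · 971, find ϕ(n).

63554400

φ(97728237) = 97728237 · (1 − 1/3) · (1 − 1/53) · (1 − 1/211) · (1 − 1/971)
       = 97728237 · 21184800/32576079 = 63554400.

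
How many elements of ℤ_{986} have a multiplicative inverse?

448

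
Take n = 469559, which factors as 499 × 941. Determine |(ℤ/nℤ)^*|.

468120

φ(499) = 499 − 1 = 498.
φ(941) = 941 − 1 = 940.
φ(469559) = 498 × 940 = 468120.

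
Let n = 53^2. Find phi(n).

φ(53^2) = 53^1·(53−1) = 53·52 = 2756.

2756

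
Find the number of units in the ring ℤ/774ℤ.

252

Factor 774: 774 = 2 · 3**2 · 43.
φ(774) = 774 · (1 − 1/2) · (1 − 1/3) · (1 − 1/43)
       = 774 · 84/258 = 252.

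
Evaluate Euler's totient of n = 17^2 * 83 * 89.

φ(2134843) = 2134843 · (1 − 1/17) · (1 − 1/83) · (1 − 1/89)
       = 2134843 · 115456/125579 = 1962752.

1962752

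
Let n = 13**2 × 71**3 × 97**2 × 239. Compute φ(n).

φ(13^2) = 13^1·(13−1) = 13·12 = 156.
φ(71^3) = 71^3 − 71^2 = 357911 − 5041 = 352870.
φ(97^2) = 97^1·(97−1) = 97·96 = 9312.
φ(239) = 239 − 1 = 238.
φ(136020109538209) = 156 × 352870 × 9312 × 238 = 121999839736320.

121999839736320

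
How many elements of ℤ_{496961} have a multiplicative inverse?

Factor 496961: 496961 = 17 · 23 · 31 · 41.
φ(17) = 17 − 1 = 16.
φ(23) = 23 − 1 = 22.
φ(31) = 31 − 1 = 30.
φ(41) = 41 − 1 = 40.
Multiply: 16 · 22 · 30 · 40 = 422400.

422400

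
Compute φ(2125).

1600

2125 = 5**3 × 17.
φ(5^3) = 5^2·(5−1) = 25·4 = 100.
φ(17) = 17 − 1 = 16.
Since φ is multiplicative, φ(2125) = 100 · 16 = 1600.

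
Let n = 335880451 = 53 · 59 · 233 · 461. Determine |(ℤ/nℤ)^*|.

φ(335880451) = 335880451 · (1 − 1/53) · (1 − 1/59) · (1 − 1/233) · (1 − 1/461)
       = 335880451 · 321867520/335880451 = 321867520.

321867520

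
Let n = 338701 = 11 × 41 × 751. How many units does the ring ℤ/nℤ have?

300000

φ(338701) = 338701 · (1 − 1/11) · (1 − 1/41) · (1 − 1/751)
       = 338701 · 300000/338701 = 300000.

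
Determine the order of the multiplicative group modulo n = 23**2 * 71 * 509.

φ(23^2) = 23^2 − 23^1 = 529 − 23 = 506.
φ(71) = 71 − 1 = 70.
φ(509) = 509 − 1 = 508.
Multiply: 506 · 70 · 508 = 17993360.

17993360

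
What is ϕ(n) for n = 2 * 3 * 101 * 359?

71600

φ(2) = 2 − 1 = 1.
φ(3) = 3 − 1 = 2.
φ(101) = 101 − 1 = 100.
φ(359) = 359 − 1 = 358.
Since φ is multiplicative, φ(217554) = 1 · 2 · 100 · 358 = 71600.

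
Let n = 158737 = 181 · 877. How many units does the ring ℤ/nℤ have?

φ(181) = 181 − 1 = 180.
φ(877) = 877 − 1 = 876.
φ(158737) = 180 × 876 = 157680.

157680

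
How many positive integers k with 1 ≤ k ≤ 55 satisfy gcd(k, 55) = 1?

Prime factorization: 55 = 5 · 11.
φ(5) = 5 − 1 = 4.
φ(11) = 11 − 1 = 10.
Multiply: 4 · 10 = 40.

40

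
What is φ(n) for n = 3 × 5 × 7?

φ(3) = 3 − 1 = 2.
φ(5) = 5 − 1 = 4.
φ(7) = 7 − 1 = 6.
φ(105) = 2 × 4 × 6 = 48.

48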